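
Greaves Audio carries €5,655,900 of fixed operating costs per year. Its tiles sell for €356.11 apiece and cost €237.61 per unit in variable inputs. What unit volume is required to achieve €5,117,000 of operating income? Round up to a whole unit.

90,911 tiles

Each unit contributes €356.11 − €237.61 = €118.50.
Units = (FC + target) / CM = (€5,655,900 + €5,117,000) / €118.50 = 90,910.55, so 90,911 tiles.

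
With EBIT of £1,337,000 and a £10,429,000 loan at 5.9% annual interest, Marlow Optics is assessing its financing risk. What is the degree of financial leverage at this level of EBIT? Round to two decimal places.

Annual interest charges come to £615,311.00.
Degree of financial leverage = EBIT / (EBIT − interest) = £1,337,000 / £721,689.00 = 1.8526.

1.85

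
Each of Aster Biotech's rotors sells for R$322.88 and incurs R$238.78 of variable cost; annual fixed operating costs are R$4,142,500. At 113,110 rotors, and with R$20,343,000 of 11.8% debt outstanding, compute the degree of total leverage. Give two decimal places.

3.20

Total contribution margin = 113,110 × R$84.10 = R$9,512,551.00.
Operating income = contribution − fixed costs = R$9,512,551.00 − R$4,142,500 = R$5,370,051.00. Interest = R$2,400,474.00, so EBIT − I = R$2,969,577.00.
DCL = contribution ÷ (EBIT − I) = R$9,512,551.00 ÷ R$2,969,577.00 = 3.2033.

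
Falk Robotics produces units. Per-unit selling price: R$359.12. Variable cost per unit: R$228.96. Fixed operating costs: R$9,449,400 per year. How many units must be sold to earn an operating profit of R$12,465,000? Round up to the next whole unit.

168,366 units

Unit CM = price − variable cost = R$359.12 − R$228.96 = R$130.16.
Required volume = (fixed costs + target profit) ÷ CM = (R$9,449,400 + R$12,465,000) ÷ R$130.16 = 168,365.09, so 168,366 units.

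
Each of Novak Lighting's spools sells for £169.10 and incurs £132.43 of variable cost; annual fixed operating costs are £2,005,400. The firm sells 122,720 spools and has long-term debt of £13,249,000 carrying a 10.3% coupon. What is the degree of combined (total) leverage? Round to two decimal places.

Total contribution margin = 122,720 × £36.67 = £4,500,142.40.
Operating income = contribution − fixed costs = £4,500,142.40 − £2,005,400 = £2,494,742.40. Interest = £1,364,647.00, so EBIT − I = £1,130,095.40.
DCL = contribution ÷ (EBIT − I) = £4,500,142.40 ÷ £1,130,095.40 = 3.9821.

3.98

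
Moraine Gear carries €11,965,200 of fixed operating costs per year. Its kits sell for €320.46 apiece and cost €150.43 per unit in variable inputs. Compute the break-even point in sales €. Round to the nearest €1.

CM per unit = €320.46 − €150.43 = €170.03; CM ratio = €170.03 / €320.46 = 0.5306.
Break-even revenue = fixed costs × price ÷ CM = €11,965,200 × €320.46 ÷ €170.03 = €22,551,126.

€22,551,126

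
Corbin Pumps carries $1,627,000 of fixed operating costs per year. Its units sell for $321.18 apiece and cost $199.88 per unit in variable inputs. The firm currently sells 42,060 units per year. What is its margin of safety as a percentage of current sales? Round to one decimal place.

Unit CM = price − variable cost = $321.18 − $199.88 = $121.30. Break-even units = $1,627,000 ÷ $121.30 = 13,413.03; break-even revenue = 13,413.03 × $321.18 = $4,307,995.55.
Actual sales revenue = 42,060 × $321.18 = $13,508,830.80.
Margin of safety = ($13,508,830.80 − $4,307,995.55) ÷ $13,508,830.80 = 68.1%.

68.1%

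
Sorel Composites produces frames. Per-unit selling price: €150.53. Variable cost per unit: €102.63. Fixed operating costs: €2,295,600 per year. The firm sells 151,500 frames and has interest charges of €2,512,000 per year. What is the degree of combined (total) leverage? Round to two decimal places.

Total contribution margin = 151,500 × €47.90 = €7,256,850.00.
EBIT = €7,256,850.00 − €2,295,600 = €4,961,250.00. Interest = €2,512,000.00, so EBIT − I = €2,449,250.00.
Degree of total leverage = total CM / (EBIT − interest) = €7,256,850.00 / €2,449,250.00 = 2.9629.

2.96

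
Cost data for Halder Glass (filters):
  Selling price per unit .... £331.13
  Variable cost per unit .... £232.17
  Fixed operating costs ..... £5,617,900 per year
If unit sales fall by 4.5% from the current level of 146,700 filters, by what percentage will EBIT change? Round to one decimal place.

Contribution at this volume is 146,700 × £98.96 = £14,517,432.00.
Subtracting fixed costs: EBIT = £14,517,432.00 − £5,617,900 = £8,899,532.00.
Degree of operating leverage = £14,517,432.00 / £8,899,532.00 = 1.6313.
%ΔEBIT = DOL × %ΔSales = 1.6313 × -4.5% = -7.3%.

-7.3%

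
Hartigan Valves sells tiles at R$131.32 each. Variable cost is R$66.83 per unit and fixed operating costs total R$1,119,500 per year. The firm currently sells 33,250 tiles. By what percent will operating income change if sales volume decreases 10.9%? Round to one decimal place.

Total contribution margin = 33,250 × R$64.49 = R$2,144,292.50.
EBIT = R$2,144,292.50 − R$1,119,500 = R$1,024,792.50.
Degree of operating leverage = R$2,144,292.50 / R$1,024,792.50 = 2.0924.
So EBIT moves 2.0924 × (-10.9%) = -22.8%.

-22.8%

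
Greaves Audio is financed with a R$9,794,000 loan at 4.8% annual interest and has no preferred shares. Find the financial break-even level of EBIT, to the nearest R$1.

Annual interest = 4.8% × R$9,794,000 = R$470,112.00.
Without preferred stock the financial break-even is simply EBIT = interest = R$470,112.00.

R$470,112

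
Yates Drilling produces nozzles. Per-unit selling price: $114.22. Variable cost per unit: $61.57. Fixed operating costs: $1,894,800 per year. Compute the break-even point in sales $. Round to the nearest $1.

$4,110,618

Contribution margin per unit = $114.22 − $61.57 = $52.65, a CM ratio of $52.65 ÷ $114.22 = 0.4610.
Break-even revenue = fixed costs × price ÷ CM = $1,894,800 × $114.22 ÷ $52.65 = $4,110,618.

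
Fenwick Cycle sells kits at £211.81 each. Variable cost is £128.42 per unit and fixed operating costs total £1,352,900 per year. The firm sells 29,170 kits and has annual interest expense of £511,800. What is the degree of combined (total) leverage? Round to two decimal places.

At 29,170 units, contribution = 29,170 × £83.39 = £2,432,486.30.
Subtracting fixed costs: EBIT = £2,432,486.30 − £1,352,900 = £1,079,586.30. Interest = £511,800.00, so EBIT − I = £567,786.30.
DCL = contribution ÷ (EBIT − I) = £2,432,486.30 ÷ £567,786.30 = 4.2842.

4.28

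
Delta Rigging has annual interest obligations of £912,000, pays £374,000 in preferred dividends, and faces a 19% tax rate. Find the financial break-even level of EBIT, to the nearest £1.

Grossing the preferred dividend up to pre-tax terms: £374,000 / (1 − 0.19) = £461,728.40.
EPS = 0 when EBIT covers interest plus the pre-tax preferred burden: £912,000 + £461,728.40 = £1,373,728.40.

£1,373,728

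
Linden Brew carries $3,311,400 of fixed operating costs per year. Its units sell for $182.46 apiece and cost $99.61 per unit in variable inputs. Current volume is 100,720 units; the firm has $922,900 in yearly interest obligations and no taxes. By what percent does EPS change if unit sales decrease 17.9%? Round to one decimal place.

At 100,720 units, contribution = 100,720 × $82.85 = $8,344,652.00.
Subtracting fixed costs: EBIT = $8,344,652.00 − $3,311,400 = $5,033,252.00.
Interest = $922,900.00, so EBIT − I = $4,110,352.00.
Degree of combined leverage = contribution ÷ (EBIT − I) = $8,344,652.00 ÷ $4,110,352.00 = 2.0302.
%ΔEPS = DCL × %ΔSales = 2.0302 × -17.9% = -36.3%.

-36.3%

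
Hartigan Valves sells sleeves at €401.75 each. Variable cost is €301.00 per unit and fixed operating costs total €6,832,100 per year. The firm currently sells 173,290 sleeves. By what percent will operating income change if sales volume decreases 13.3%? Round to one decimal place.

At 173,290 units, contribution = 173,290 × €100.75 = €17,458,967.50.
Operating income = contribution − fixed costs = €17,458,967.50 − €6,832,100 = €10,626,867.50.
So DOL = total CM / EBIT = €17,458,967.50 / €10,626,867.50 = 1.6429.
So EBIT moves 1.6429 × (-13.3%) = -21.9%.

-21.9%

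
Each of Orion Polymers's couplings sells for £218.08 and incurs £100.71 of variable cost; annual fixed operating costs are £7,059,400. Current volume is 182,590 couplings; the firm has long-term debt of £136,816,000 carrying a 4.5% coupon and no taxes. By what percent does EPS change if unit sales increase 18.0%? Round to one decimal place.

+47.0%

Total contribution margin = 182,590 × £117.37 = £21,430,588.30.
Operating income = contribution − fixed costs = £21,430,588.30 − £7,059,400 = £14,371,188.30.
Interest = £6,156,720.00, so EBIT − I = £8,214,468.30.
DCL = total CM / (EBIT − I) = £21,430,588.30 / £8,214,468.30 = 2.6089.
%ΔEPS = DCL × %ΔSales = 2.6089 × +18.0% = +47.0%.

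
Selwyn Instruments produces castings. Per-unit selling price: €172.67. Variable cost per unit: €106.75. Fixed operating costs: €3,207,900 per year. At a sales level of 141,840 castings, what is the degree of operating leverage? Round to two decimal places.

1.52

At 141,840 units, contribution = 141,840 × €65.92 = €9,350,092.80.
Subtracting fixed costs: EBIT = €9,350,092.80 − €3,207,900 = €6,142,192.80.
So DOL = total CM / EBIT = €9,350,092.80 / €6,142,192.80 = 1.5223.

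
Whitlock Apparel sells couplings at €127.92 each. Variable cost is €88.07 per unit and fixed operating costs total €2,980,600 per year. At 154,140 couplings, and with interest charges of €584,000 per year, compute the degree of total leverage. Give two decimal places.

At 154,140 units, contribution = 154,140 × €39.85 = €6,142,479.00.
Subtracting fixed costs: EBIT = €6,142,479.00 − €2,980,600 = €3,161,879.00. Interest = €584,000.00.
DOL = €6,142,479.00 ÷ €3,161,879.00 = 1.9427; DFL = €3,161,879.00 ÷ €2,577,879.00 = 1.2265.
Combined leverage = 1.9427 × 1.2265 = 2.3827.

2.38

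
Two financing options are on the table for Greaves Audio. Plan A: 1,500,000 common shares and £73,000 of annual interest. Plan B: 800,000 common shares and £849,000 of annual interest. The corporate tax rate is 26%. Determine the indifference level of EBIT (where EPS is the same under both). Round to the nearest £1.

£1,735,857

At indifference, (EBIT − 73,000)(1 − t)/1,500,000 = (EBIT − 849,000)(1 − t)/800,000.
The (1 − t) factor cancels: (EBIT − 73,000) × 800,000 = (EBIT − 849,000) × 1,500,000.
EBIT × (1,500,000 − 800,000) = 849,000 × 1,500,000 − 73,000 × 800,000 = 1,215,100,000,000, so EBIT = 1,215,100,000,000 ÷ 700,000 = 1,735,857.14.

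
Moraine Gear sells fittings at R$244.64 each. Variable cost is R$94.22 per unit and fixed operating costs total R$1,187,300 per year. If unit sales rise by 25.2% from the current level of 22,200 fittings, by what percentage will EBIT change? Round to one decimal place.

Total contribution margin = 22,200 × R$150.42 = R$3,339,324.00.
Operating income = contribution − fixed costs = R$3,339,324.00 − R$1,187,300 = R$2,152,024.00.
DOL = contribution ÷ EBIT = R$3,339,324.00 ÷ R$2,152,024.00 = 1.5517.
%ΔEBIT = DOL × %ΔSales = 1.5517 × +25.2% = +39.1%.

+39.1%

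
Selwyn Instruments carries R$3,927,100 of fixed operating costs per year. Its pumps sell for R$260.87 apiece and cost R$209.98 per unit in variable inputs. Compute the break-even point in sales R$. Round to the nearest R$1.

R$20,130,921

Contribution margin per unit = R$260.87 − R$209.98 = R$50.89, a CM ratio of R$50.89 ÷ R$260.87 = 0.1951.
Break-even sales = FC ÷ CM ratio = R$3,927,100 × R$260.87 / R$50.89 = R$20,130,921.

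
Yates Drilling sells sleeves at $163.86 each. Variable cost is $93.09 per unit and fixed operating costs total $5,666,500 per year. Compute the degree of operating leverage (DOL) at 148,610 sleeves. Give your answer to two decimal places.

2.17

Total contribution margin = 148,610 × $70.77 = $10,517,129.70.
Subtracting fixed costs: EBIT = $10,517,129.70 − $5,666,500 = $4,850,629.70.
Degree of operating leverage = $10,517,129.70 / $4,850,629.70 = 2.1682.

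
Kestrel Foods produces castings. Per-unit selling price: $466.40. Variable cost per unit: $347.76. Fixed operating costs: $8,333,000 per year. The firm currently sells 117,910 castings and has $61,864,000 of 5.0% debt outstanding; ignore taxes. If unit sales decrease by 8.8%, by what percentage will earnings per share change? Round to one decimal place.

-48.0%

At 117,910 units, contribution = 117,910 × $118.64 = $13,988,842.40.
EBIT = $13,988,842.40 − $8,333,000 = $5,655,842.40.
Interest = $3,093,200.00, so EBIT − I = $2,562,642.40.
DCL = total CM / (EBIT − I) = $13,988,842.40 / $2,562,642.40 = 5.4588.
%ΔEPS = DCL × %ΔSales = 5.4588 × -8.8% = -48.0%.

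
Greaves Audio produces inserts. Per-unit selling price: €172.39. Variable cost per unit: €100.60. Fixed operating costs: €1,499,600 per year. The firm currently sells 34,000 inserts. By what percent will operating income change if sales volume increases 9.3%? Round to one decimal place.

+24.1%

Contribution at this volume is 34,000 × €71.79 = €2,440,860.00.
Subtracting fixed costs: EBIT = €2,440,860.00 − €1,499,600 = €941,260.00.
Degree of operating leverage = €2,440,860.00 / €941,260.00 = 2.5932.
Operating income changes by 2.5932 × +9.3% = +24.1%.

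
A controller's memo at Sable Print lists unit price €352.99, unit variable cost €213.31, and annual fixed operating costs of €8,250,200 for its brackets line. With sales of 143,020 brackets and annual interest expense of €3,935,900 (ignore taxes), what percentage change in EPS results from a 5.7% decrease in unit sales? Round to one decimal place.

-14.6%

Total contribution margin = 143,020 × €139.68 = €19,977,033.60.
Operating income = contribution − fixed costs = €19,977,033.60 − €8,250,200 = €11,726,833.60.
After interest of €3,935,900.00, pre-tax earnings = €7,790,933.60.
Degree of combined leverage = contribution ÷ (EBIT − I) = €19,977,033.60 ÷ €7,790,933.60 = 2.5641.
%ΔEPS = DCL × %ΔSales = 2.5641 × -5.7% = -14.6%.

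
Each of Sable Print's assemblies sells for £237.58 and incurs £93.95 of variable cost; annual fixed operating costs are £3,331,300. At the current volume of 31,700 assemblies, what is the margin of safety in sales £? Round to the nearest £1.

£2,020,945

Unit CM = price − variable cost = £237.58 − £93.95 = £143.63. Break-even units = £3,331,300 ÷ £143.63 = 23,193.62; break-even revenue = 23,193.62 × £237.58 = £5,510,340.83.
Current sales = 31,700 × £237.58 = £7,531,286.00.
Margin of safety = £7,531,286.00 − £5,510,340.83 = £2,020,945.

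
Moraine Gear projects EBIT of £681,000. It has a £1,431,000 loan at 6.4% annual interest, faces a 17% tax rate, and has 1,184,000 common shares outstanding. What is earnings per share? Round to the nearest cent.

Pre-tax income = £681,000 − £91,584.00 = £589,416.00.
Net income = £589,416.00 × (1 − 0.17) = £489,215.28.
Per share: £489,215.28 / 1,184,000 shares = £0.41.

£0.41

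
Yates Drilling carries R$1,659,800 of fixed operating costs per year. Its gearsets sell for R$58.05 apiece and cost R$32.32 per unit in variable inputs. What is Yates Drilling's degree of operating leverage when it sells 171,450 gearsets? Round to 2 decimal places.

1.60

At 171,450 units, contribution = 171,450 × R$25.73 = R$4,411,408.50.
EBIT = R$4,411,408.50 − R$1,659,800 = R$2,751,608.50.
So DOL = total CM / EBIT = R$4,411,408.50 / R$2,751,608.50 = 1.6032.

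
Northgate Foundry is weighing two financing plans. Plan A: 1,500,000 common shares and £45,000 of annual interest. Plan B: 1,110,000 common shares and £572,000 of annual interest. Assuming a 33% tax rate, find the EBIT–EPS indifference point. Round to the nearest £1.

£2,071,923

Set EPS_A = EPS_B: (EBIT − £45,000)(1 − 0.33) ÷ 1,500,000 = (EBIT − £572,000)(1 − 0.33) ÷ 1,110,000.
Cancelling (1 − t) and cross-multiplying: 1,110,000·(EBIT − 45,000) = 1,500,000·(EBIT − 572,000).
Solving, EBIT = (572,000·1,500,000 − 45,000·1,110,000) / (1,500,000 − 1,110,000) = 808,050,000,000 / 390,000 = 2,071,923.08.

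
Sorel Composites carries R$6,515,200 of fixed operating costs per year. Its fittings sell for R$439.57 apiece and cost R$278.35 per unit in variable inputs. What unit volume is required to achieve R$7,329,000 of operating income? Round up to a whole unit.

Contribution margin per unit = R$439.57 − R$278.35 = R$161.22.
Required volume = (fixed costs + target profit) ÷ CM = (R$6,515,200 + R$7,329,000) ÷ R$161.22 = 85,871.48, so 85,872 fittings.

85,872 fittings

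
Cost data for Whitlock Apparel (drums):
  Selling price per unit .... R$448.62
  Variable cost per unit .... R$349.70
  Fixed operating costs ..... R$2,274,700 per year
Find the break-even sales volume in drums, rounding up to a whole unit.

22,996 drums

Contribution margin per unit = R$448.62 − R$349.70 = R$98.92.
Break-even Q = R$2,274,700 / R$98.92 = 22,995.35 → 22,996 drums.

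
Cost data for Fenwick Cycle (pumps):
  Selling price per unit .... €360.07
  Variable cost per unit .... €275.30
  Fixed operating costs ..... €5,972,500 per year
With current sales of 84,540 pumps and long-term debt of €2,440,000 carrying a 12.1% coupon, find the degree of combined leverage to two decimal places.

Total contribution margin = 84,540 × €84.77 = €7,166,455.80.
Subtracting fixed costs: EBIT = €7,166,455.80 − €5,972,500 = €1,193,955.80. Interest = €295,240.00, so EBIT − I = €898,715.80.
DCL = contribution ÷ (EBIT − I) = €7,166,455.80 ÷ €898,715.80 = 7.9741.

7.97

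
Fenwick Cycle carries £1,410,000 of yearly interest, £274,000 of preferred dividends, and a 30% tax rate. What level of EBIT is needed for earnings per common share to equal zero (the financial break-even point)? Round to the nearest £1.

Grossing the preferred dividend up to pre-tax terms: £274,000 / (1 − 0.30) = £391,428.57.
Financial break-even EBIT = interest + D_p ÷ (1 − t) = £1,410,000 + £391,428.57 = £1,801,428.57.

£1,801,429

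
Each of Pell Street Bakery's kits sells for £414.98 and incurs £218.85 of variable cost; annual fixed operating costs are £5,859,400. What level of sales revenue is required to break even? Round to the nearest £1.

Contribution margin per unit = £414.98 − £218.85 = £196.13, a CM ratio of £196.13 ÷ £414.98 = 0.4726.
Break-even sales = FC ÷ CM ratio = £5,859,400 × £414.98 / £196.13 = £12,397,562.

£12,397,562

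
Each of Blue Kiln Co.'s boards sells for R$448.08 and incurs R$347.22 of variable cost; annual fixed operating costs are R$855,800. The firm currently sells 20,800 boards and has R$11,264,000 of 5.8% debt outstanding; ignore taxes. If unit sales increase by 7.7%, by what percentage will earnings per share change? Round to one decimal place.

+27.4%

At 20,800 units, contribution = 20,800 × R$100.86 = R$2,097,888.00.
Subtracting fixed costs: EBIT = R$2,097,888.00 − R$855,800 = R$1,242,088.00.
After interest of R$653,312.00, pre-tax earnings = R$588,776.00.
DCL = total CM / (EBIT − I) = R$2,097,888.00 / R$588,776.00 = 3.5631.
EPS therefore changes by 3.5631 × (+7.7%) = +27.4%.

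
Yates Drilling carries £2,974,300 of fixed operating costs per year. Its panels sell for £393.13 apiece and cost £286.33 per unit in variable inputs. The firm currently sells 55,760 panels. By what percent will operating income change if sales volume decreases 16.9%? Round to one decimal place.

At 55,760 units, contribution = 55,760 × £106.80 = £5,955,168.00.
Subtracting fixed costs: EBIT = £5,955,168.00 − £2,974,300 = £2,980,868.00.
DOL = contribution ÷ EBIT = £5,955,168.00 ÷ £2,980,868.00 = 1.9978.
So EBIT moves 1.9978 × (-16.9%) = -33.8%.

-33.8%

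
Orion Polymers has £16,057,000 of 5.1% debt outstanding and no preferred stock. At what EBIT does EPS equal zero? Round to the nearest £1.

Annual interest = 5.1% × £16,057,000 = £818,907.00.
Without preferred stock the financial break-even is simply EBIT = interest = £818,907.00.

£818,907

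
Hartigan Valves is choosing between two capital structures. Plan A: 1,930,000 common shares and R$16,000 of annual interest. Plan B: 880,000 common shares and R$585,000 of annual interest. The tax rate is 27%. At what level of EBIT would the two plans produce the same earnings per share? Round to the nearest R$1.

R$1,061,876

At indifference, (EBIT − 16,000)(1 − t)/1,930,000 = (EBIT − 585,000)(1 − t)/880,000.
Cancelling (1 − t) and cross-multiplying: 880,000·(EBIT − 16,000) = 1,930,000·(EBIT − 585,000).
Solving, EBIT = (585,000·1,930,000 − 16,000·880,000) / (1,930,000 − 880,000) = 1,114,970,000,000 / 1,050,000 = 1,061,876.19.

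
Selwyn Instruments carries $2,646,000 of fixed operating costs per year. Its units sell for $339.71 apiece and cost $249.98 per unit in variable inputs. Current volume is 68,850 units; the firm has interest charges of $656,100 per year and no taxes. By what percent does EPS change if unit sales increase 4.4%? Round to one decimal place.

+9.5%

Contribution at this volume is 68,850 × $89.73 = $6,177,910.50.
Operating income = contribution − fixed costs = $6,177,910.50 − $2,646,000 = $3,531,910.50.
Interest = $656,100.00, so EBIT − I = $2,875,810.50.
DCL = total CM / (EBIT − I) = $6,177,910.50 / $2,875,810.50 = 2.1482.
%ΔEPS = DCL × %ΔSales = 2.1482 × +4.4% = +9.5%.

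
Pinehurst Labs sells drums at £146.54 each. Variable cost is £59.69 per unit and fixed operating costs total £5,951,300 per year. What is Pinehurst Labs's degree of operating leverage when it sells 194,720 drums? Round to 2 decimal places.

Contribution at this volume is 194,720 × £86.85 = £16,911,432.00.
Operating income = contribution − fixed costs = £16,911,432.00 − £5,951,300 = £10,960,132.00.
Degree of operating leverage = £16,911,432.00 / £10,960,132.00 = 1.5430.

1.54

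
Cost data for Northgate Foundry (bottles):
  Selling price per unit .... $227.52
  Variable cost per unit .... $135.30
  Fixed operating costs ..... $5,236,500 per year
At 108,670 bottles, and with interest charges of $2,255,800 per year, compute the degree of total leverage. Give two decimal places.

Contribution at this volume is 108,670 × $92.22 = $10,021,547.40.
Subtracting fixed costs: EBIT = $10,021,547.40 − $5,236,500 = $4,785,047.40. Interest = $2,255,800.00, so EBIT − I = $2,529,247.40.
Degree of total leverage = total CM / (EBIT − interest) = $10,021,547.40 / $2,529,247.40 = 3.9623.

3.96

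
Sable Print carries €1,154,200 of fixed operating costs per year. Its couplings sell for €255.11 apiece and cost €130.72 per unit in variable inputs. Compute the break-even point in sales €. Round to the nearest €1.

Contribution margin per unit = €255.11 − €130.72 = €124.39, a CM ratio of €124.39 ÷ €255.11 = 0.4876.
Break-even revenue = fixed costs × price ÷ CM = €1,154,200 × €255.11 ÷ €124.39 = €2,367,135.

€2,367,135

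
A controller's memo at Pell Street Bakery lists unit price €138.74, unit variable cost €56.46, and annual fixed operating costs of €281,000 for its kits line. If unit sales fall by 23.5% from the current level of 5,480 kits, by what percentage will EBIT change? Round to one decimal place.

At 5,480 units, contribution = 5,480 × €82.28 = €450,894.40.
EBIT = €450,894.40 − €281,000 = €169,894.40.
Degree of operating leverage = €450,894.40 / €169,894.40 = 2.6540.
So EBIT moves 2.6540 × (-23.5%) = -62.4%.

-62.4%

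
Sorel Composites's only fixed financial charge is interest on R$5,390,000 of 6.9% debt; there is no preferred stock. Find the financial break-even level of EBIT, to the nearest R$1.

Annual interest = 6.9% × R$5,390,000 = R$371,910.00.
With no preferred dividends, EPS = 0 when EBIT exactly covers interest, so the financial break-even EBIT is R$371,910.00.

R$371,910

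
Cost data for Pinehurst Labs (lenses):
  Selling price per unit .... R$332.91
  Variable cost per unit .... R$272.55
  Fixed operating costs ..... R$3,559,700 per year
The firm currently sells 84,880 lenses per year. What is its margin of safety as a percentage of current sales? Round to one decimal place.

30.5%

Each unit contributes R$332.91 − R$272.55 = R$60.36. Break-even units = R$3,559,700 ÷ R$60.36 = 58,974.49; break-even revenue = 58,974.49 × R$332.91 = R$19,633,196.27.
Current sales = 84,880 × R$332.91 = R$28,257,400.80.
Margin of safety = (R$28,257,400.80 − R$19,633,196.27) ÷ R$28,257,400.80 = 30.5%.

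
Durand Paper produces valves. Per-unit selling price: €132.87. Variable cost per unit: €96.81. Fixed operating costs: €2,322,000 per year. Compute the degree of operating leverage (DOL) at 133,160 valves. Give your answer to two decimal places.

Total contribution margin = 133,160 × €36.06 = €4,801,749.60.
Operating income = contribution − fixed costs = €4,801,749.60 − €2,322,000 = €2,479,749.60.
Degree of operating leverage = €4,801,749.60 / €2,479,749.60 = 1.9364.

1.94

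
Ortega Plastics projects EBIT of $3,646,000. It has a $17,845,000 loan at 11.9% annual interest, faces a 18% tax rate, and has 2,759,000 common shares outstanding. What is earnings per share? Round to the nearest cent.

$0.45

Interest = $2,123,555.00, so EBT = $3,646,000 − $2,123,555.00 = $1,522,445.00.
After tax at 18%: net income = $1,522,445.00 × 0.82 = $1,248,404.90.
Per share: $1,248,404.90 / 2,759,000 shares = $0.45.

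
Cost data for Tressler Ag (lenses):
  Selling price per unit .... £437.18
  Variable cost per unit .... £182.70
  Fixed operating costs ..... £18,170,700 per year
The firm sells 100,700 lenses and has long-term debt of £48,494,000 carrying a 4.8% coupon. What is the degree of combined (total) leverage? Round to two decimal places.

5.00

At 100,700 units, contribution = 100,700 × £254.48 = £25,626,136.00.
Subtracting fixed costs: EBIT = £25,626,136.00 − £18,170,700 = £7,455,436.00. Interest = £2,327,712.00.
DOL = £25,626,136.00 ÷ £7,455,436.00 = 3.4372; DFL = £7,455,436.00 ÷ £5,127,724.00 = 1.4539.
Combined leverage = 3.4372 × 1.4539 = 4.9973.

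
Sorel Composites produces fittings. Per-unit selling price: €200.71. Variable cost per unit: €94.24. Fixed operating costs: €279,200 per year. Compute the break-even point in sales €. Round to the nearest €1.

Contribution margin per unit = €200.71 − €94.24 = €106.47, a CM ratio of €106.47 ÷ €200.71 = 0.5305.
Break-even sales = FC ÷ CM ratio = €279,200 × €200.71 / €106.47 = €526,329.

€526,329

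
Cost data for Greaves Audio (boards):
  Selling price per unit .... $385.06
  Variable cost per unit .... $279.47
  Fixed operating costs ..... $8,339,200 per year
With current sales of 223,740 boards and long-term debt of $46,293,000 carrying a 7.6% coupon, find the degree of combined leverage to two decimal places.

Contribution at this volume is 223,740 × $105.59 = $23,624,706.60.
Subtracting fixed costs: EBIT = $23,624,706.60 − $8,339,200 = $15,285,506.60. Interest = $3,518,268.00.
DOL = $23,624,706.60 ÷ $15,285,506.60 = 1.5456; DFL = $15,285,506.60 ÷ $11,767,238.60 = 1.2990.
DCL = DOL × DFL = 1.5456 × 1.2990 = 2.0077.

2.01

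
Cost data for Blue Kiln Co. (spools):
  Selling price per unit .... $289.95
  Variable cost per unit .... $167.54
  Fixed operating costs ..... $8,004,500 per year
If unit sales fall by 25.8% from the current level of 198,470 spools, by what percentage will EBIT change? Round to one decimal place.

Contribution at this volume is 198,470 × $122.41 = $24,294,712.70.
Operating income = contribution − fixed costs = $24,294,712.70 − $8,004,500 = $16,290,212.70.
Degree of operating leverage = $24,294,712.70 / $16,290,212.70 = 1.4914.
%ΔEBIT = DOL × %ΔSales = 1.4914 × -25.8% = -38.5%.

-38.5%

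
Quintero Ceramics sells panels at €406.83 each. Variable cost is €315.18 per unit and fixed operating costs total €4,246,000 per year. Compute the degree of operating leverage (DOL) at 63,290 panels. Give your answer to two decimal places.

At 63,290 units, contribution = 63,290 × €91.65 = €5,800,528.50.
Operating income = contribution − fixed costs = €5,800,528.50 − €4,246,000 = €1,554,528.50.
DOL = contribution ÷ EBIT = €5,800,528.50 ÷ €1,554,528.50 = 3.7314.

3.73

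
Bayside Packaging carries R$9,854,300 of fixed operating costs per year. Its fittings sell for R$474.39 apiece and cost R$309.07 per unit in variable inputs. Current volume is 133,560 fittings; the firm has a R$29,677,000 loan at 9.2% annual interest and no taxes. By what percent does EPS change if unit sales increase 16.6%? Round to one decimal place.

+38.6%

At 133,560 units, contribution = 133,560 × R$165.32 = R$22,080,139.20.
Subtracting fixed costs: EBIT = R$22,080,139.20 − R$9,854,300 = R$12,225,839.20.
After interest of R$2,730,284.00, pre-tax earnings = R$9,495,555.20.
DCL = total CM / (EBIT − I) = R$22,080,139.20 / R$9,495,555.20 = 2.3253.
EPS therefore changes by 2.3253 × (+16.6%) = +38.6%.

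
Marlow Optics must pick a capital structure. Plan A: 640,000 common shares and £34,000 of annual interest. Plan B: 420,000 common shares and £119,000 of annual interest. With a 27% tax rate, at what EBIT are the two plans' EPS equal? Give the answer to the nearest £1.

At indifference, (EBIT − 34,000)(1 − t)/640,000 = (EBIT − 119,000)(1 − t)/420,000.
Cancelling (1 − t) and cross-multiplying: 420,000·(EBIT − 34,000) = 640,000·(EBIT − 119,000).
EBIT × (640,000 − 420,000) = 119,000 × 640,000 − 34,000 × 420,000 = 61,880,000,000, so EBIT = 61,880,000,000 ÷ 220,000 = 281,272.73.

£281,273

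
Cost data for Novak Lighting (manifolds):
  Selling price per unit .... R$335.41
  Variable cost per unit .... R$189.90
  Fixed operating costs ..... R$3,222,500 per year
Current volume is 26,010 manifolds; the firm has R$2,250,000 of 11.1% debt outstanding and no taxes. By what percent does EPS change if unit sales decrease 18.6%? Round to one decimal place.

Contribution at this volume is 26,010 × R$145.51 = R$3,784,715.10.
EBIT = R$3,784,715.10 − R$3,222,500 = R$562,215.10.
After interest of R$249,750.00, pre-tax earnings = R$312,465.10.
DCL = total CM / (EBIT − I) = R$3,784,715.10 / R$312,465.10 = 12.1124.
EPS therefore changes by 12.1124 × (-18.6%) = -225.3%.

-225.3%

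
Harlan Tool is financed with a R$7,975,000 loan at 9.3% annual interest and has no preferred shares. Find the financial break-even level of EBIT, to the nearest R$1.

R$741,675

Annual interest = 9.3% × R$7,975,000 = R$741,675.00.
Without preferred stock the financial break-even is simply EBIT = interest = R$741,675.00.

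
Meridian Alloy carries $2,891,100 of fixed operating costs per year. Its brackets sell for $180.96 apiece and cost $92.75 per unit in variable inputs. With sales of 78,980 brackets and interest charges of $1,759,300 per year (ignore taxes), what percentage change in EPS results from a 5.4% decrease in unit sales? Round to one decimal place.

Total contribution margin = 78,980 × $88.21 = $6,966,825.80.
Operating income = contribution − fixed costs = $6,966,825.80 − $2,891,100 = $4,075,725.80.
After interest of $1,759,300.00, pre-tax earnings = $2,316,425.80.
Degree of combined leverage = contribution ÷ (EBIT − I) = $6,966,825.80 ÷ $2,316,425.80 = 3.0076.
%ΔEPS = DCL × %ΔSales = 3.0076 × -5.4% = -16.2%.

-16.2%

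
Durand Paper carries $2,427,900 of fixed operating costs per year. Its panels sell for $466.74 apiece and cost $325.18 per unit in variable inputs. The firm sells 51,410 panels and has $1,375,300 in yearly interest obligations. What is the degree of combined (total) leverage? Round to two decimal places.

Total contribution margin = 51,410 × $141.56 = $7,277,599.60.
Subtracting fixed costs: EBIT = $7,277,599.60 − $2,427,900 = $4,849,699.60. Interest = $1,375,300.00, so EBIT − I = $3,474,399.60.
Degree of total leverage = total CM / (EBIT − interest) = $7,277,599.60 / $3,474,399.60 = 2.0946.

2.09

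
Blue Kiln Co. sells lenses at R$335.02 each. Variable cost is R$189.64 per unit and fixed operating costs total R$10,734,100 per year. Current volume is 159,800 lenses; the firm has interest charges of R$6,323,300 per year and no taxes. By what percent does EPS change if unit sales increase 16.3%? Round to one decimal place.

Contribution at this volume is 159,800 × R$145.38 = R$23,231,724.00.
Operating income = contribution − fixed costs = R$23,231,724.00 − R$10,734,100 = R$12,497,624.00.
Interest = R$6,323,300.00, so EBIT − I = R$6,174,324.00.
DCL = total CM / (EBIT − I) = R$23,231,724.00 / R$6,174,324.00 = 3.7626.
%ΔEPS = DCL × %ΔSales = 3.7626 × +16.3% = +61.3%.

+61.3%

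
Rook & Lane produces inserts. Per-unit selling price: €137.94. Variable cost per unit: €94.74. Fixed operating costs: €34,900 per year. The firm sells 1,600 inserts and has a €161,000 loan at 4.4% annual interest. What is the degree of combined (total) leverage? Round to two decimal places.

2.55

Contribution at this volume is 1,600 × €43.20 = €69,120.00.
Operating income = contribution − fixed costs = €69,120.00 − €34,900 = €34,220.00. Interest = €7,084.00, so EBIT − I = €27,136.00.
DCL = contribution ÷ (EBIT − I) = €69,120.00 ÷ €27,136.00 = 2.5472.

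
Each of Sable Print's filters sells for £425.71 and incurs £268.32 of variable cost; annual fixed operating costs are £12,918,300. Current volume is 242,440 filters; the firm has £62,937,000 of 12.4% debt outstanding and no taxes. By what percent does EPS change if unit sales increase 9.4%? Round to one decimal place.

+20.6%

At 242,440 units, contribution = 242,440 × £157.39 = £38,157,631.60.
Operating income = contribution − fixed costs = £38,157,631.60 − £12,918,300 = £25,239,331.60.
After interest of £7,804,188.00, pre-tax earnings = £17,435,143.60.
DCL = total CM / (EBIT − I) = £38,157,631.60 / £17,435,143.60 = 2.1885.
%ΔEPS = DCL × %ΔSales = 2.1885 × +9.4% = +20.6%.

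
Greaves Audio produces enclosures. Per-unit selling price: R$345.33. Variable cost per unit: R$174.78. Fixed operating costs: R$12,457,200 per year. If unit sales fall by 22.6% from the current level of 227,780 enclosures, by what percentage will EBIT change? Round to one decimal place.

Contribution at this volume is 227,780 × R$170.55 = R$38,847,879.00.
Subtracting fixed costs: EBIT = R$38,847,879.00 − R$12,457,200 = R$26,390,679.00.
Degree of operating leverage = R$38,847,879.00 / R$26,390,679.00 = 1.4720.
Operating income changes by 1.4720 × -22.6% = -33.3%.

-33.3%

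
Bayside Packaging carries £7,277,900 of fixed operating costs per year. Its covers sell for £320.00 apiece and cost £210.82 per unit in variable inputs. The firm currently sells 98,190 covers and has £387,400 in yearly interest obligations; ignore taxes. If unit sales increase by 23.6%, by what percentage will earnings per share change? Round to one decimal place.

+82.8%

Contribution at this volume is 98,190 × £109.18 = £10,720,384.20.
EBIT = £10,720,384.20 − £7,277,900 = £3,442,484.20.
After interest of £387,400.00, pre-tax earnings = £3,055,084.20.
DCL = total CM / (EBIT − I) = £10,720,384.20 / £3,055,084.20 = 3.5090.
%ΔEPS = DCL × %ΔSales = 3.5090 × +23.6% = +82.8%.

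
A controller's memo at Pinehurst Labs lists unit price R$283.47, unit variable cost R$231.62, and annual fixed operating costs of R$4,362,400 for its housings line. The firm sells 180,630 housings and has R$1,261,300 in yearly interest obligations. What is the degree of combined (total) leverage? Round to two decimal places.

At 180,630 units, contribution = 180,630 × R$51.85 = R$9,365,665.50.
Operating income = contribution − fixed costs = R$9,365,665.50 − R$4,362,400 = R$5,003,265.50. Interest = R$1,261,300.00.
DOL = R$9,365,665.50 ÷ R$5,003,265.50 = 1.8719; DFL = R$5,003,265.50 ÷ R$3,741,965.50 = 1.3371.
Combined leverage = 1.8719 × 1.3371 = 2.5029.

2.50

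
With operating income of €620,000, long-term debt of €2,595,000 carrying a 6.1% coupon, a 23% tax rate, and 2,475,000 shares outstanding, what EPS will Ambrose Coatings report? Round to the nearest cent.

Pre-tax income = €620,000 − €158,295.00 = €461,705.00.
After tax at 23%: net income = €461,705.00 × 0.77 = €355,512.85.
Per share: €355,512.85 / 2,475,000 shares = €0.14.

€0.14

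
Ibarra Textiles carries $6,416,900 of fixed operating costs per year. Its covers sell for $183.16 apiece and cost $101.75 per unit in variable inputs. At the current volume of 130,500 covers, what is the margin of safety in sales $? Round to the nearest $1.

$9,465,340

Each unit contributes $183.16 − $101.75 = $81.41. Break-even units = $6,416,900 ÷ $81.41 = 78,822.01; break-even revenue = 78,822.01 × $183.16 = $14,437,039.72.
Actual sales revenue = 130,500 × $183.16 = $23,902,380.00.
Margin of safety = $23,902,380.00 − $14,437,039.72 = $9,465,340.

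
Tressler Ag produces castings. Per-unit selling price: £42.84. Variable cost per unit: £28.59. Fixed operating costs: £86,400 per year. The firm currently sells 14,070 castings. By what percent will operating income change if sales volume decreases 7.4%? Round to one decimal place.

-13.0%

Total contribution margin = 14,070 × £14.25 = £200,497.50.
EBIT = £200,497.50 − £86,400 = £114,097.50.
Degree of operating leverage = £200,497.50 / £114,097.50 = 1.7572.
%ΔEBIT = DOL × %ΔSales = 1.7572 × -7.4% = -13.0%.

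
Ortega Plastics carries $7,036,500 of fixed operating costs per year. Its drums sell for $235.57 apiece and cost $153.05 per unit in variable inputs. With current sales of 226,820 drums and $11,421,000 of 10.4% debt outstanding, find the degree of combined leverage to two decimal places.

At 226,820 units, contribution = 226,820 × $82.52 = $18,717,186.40.
Subtracting fixed costs: EBIT = $18,717,186.40 − $7,036,500 = $11,680,686.40. Interest = $1,187,784.00.
DOL = $18,717,186.40 ÷ $11,680,686.40 = 1.6024; DFL = $11,680,686.40 ÷ $10,492,902.40 = 1.1132.
DCL = DOL × DFL = 1.6024 × 1.1132 = 1.7838.

1.78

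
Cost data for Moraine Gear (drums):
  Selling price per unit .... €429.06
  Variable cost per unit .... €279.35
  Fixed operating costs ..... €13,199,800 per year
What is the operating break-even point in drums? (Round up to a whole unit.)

88,170 drums

Unit CM = price − variable cost = €429.06 − €279.35 = €149.71.
Break-even volume = fixed costs ÷ CM per unit = €13,199,800 ÷ €149.71 = 88,169.13, so 88,170 drums.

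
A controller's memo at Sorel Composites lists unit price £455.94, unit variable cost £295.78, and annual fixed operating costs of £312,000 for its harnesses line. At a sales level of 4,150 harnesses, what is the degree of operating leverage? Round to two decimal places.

Contribution at this volume is 4,150 × £160.16 = £664,664.00.
EBIT = £664,664.00 − £312,000 = £352,664.00.
Degree of operating leverage = £664,664.00 / £352,664.00 = 1.8847.

1.88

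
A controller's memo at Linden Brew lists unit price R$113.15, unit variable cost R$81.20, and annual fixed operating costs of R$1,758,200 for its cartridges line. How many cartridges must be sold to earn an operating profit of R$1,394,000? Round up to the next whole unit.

98,661 cartridges

Each unit contributes R$113.15 − R$81.20 = R$31.95.
Need Q such that Q × R$31.95 − R$1,758,200 = R$1,394,000, i.e. Q = R$3,152,200 / R$31.95 = 98,660.41 → 98,661.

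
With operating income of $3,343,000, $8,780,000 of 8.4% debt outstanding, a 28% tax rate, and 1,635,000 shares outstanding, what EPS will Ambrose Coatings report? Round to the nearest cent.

$1.15

Pre-tax income = $3,343,000 − $737,520.00 = $2,605,480.00.
After tax at 28%: net income = $2,605,480.00 × 0.72 = $1,875,945.60.
EPS = $1,875,945.60 ÷ 1,635,000 = $1.15.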